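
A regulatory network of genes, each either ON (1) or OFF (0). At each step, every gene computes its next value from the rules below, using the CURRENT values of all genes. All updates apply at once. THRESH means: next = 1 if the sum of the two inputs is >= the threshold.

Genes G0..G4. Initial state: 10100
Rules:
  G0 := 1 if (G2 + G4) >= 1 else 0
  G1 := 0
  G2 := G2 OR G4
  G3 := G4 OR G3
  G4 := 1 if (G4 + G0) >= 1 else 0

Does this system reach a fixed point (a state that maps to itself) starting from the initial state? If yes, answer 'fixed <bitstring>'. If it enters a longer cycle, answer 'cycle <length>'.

Answer: fixed 10111

Derivation:
Step 0: 10100
Step 1: G0=(1+0>=1)=1 G1=0(const) G2=G2|G4=1|0=1 G3=G4|G3=0|0=0 G4=(0+1>=1)=1 -> 10101
Step 2: G0=(1+1>=1)=1 G1=0(const) G2=G2|G4=1|1=1 G3=G4|G3=1|0=1 G4=(1+1>=1)=1 -> 10111
Step 3: G0=(1+1>=1)=1 G1=0(const) G2=G2|G4=1|1=1 G3=G4|G3=1|1=1 G4=(1+1>=1)=1 -> 10111
Fixed point reached at step 2: 10111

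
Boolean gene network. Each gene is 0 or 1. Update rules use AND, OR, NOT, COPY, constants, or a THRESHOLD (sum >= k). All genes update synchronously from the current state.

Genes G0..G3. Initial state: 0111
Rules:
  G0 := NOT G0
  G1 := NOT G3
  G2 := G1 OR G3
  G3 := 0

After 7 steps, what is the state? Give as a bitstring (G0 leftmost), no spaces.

Step 1: G0=NOT G0=NOT 0=1 G1=NOT G3=NOT 1=0 G2=G1|G3=1|1=1 G3=0(const) -> 1010
Step 2: G0=NOT G0=NOT 1=0 G1=NOT G3=NOT 0=1 G2=G1|G3=0|0=0 G3=0(const) -> 0100
Step 3: G0=NOT G0=NOT 0=1 G1=NOT G3=NOT 0=1 G2=G1|G3=1|0=1 G3=0(const) -> 1110
Step 4: G0=NOT G0=NOT 1=0 G1=NOT G3=NOT 0=1 G2=G1|G3=1|0=1 G3=0(const) -> 0110
Step 5: G0=NOT G0=NOT 0=1 G1=NOT G3=NOT 0=1 G2=G1|G3=1|0=1 G3=0(const) -> 1110
Step 6: G0=NOT G0=NOT 1=0 G1=NOT G3=NOT 0=1 G2=G1|G3=1|0=1 G3=0(const) -> 0110
Step 7: G0=NOT G0=NOT 0=1 G1=NOT G3=NOT 0=1 G2=G1|G3=1|0=1 G3=0(const) -> 1110

1110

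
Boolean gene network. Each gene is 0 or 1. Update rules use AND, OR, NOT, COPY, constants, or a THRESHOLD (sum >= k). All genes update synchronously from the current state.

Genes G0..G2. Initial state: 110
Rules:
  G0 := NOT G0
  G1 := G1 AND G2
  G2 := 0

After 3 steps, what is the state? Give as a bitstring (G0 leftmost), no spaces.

Step 1: G0=NOT G0=NOT 1=0 G1=G1&G2=1&0=0 G2=0(const) -> 000
Step 2: G0=NOT G0=NOT 0=1 G1=G1&G2=0&0=0 G2=0(const) -> 100
Step 3: G0=NOT G0=NOT 1=0 G1=G1&G2=0&0=0 G2=0(const) -> 000

000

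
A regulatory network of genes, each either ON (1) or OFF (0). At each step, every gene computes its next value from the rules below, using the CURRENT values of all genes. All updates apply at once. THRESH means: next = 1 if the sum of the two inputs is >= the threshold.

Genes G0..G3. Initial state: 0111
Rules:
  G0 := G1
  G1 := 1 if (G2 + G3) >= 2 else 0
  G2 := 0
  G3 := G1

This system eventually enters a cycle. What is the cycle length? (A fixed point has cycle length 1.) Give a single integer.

Answer: 1

Derivation:
Step 0: 0111
Step 1: G0=G1=1 G1=(1+1>=2)=1 G2=0(const) G3=G1=1 -> 1101
Step 2: G0=G1=1 G1=(0+1>=2)=0 G2=0(const) G3=G1=1 -> 1001
Step 3: G0=G1=0 G1=(0+1>=2)=0 G2=0(const) G3=G1=0 -> 0000
Step 4: G0=G1=0 G1=(0+0>=2)=0 G2=0(const) G3=G1=0 -> 0000
State from step 4 equals state from step 3 -> cycle length 1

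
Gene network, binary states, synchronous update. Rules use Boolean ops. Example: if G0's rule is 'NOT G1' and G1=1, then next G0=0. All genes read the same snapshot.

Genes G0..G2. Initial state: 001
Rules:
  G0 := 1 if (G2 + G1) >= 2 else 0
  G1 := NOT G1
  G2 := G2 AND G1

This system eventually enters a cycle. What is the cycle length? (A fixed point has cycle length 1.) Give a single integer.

Step 0: 001
Step 1: G0=(1+0>=2)=0 G1=NOT G1=NOT 0=1 G2=G2&G1=1&0=0 -> 010
Step 2: G0=(0+1>=2)=0 G1=NOT G1=NOT 1=0 G2=G2&G1=0&1=0 -> 000
Step 3: G0=(0+0>=2)=0 G1=NOT G1=NOT 0=1 G2=G2&G1=0&0=0 -> 010
State from step 3 equals state from step 1 -> cycle length 2

Answer: 2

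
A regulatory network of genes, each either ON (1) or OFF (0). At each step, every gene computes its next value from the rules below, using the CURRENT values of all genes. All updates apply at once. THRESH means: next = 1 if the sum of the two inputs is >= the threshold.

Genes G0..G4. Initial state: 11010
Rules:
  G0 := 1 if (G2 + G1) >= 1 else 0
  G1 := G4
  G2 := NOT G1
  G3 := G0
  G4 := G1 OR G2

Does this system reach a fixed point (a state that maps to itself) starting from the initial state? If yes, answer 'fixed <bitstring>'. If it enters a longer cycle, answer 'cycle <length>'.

Step 0: 11010
Step 1: G0=(0+1>=1)=1 G1=G4=0 G2=NOT G1=NOT 1=0 G3=G0=1 G4=G1|G2=1|0=1 -> 10011
Step 2: G0=(0+0>=1)=0 G1=G4=1 G2=NOT G1=NOT 0=1 G3=G0=1 G4=G1|G2=0|0=0 -> 01110
Step 3: G0=(1+1>=1)=1 G1=G4=0 G2=NOT G1=NOT 1=0 G3=G0=0 G4=G1|G2=1|1=1 -> 10001
Step 4: G0=(0+0>=1)=0 G1=G4=1 G2=NOT G1=NOT 0=1 G3=G0=1 G4=G1|G2=0|0=0 -> 01110
Cycle of length 2 starting at step 2 -> no fixed point

Answer: cycle 2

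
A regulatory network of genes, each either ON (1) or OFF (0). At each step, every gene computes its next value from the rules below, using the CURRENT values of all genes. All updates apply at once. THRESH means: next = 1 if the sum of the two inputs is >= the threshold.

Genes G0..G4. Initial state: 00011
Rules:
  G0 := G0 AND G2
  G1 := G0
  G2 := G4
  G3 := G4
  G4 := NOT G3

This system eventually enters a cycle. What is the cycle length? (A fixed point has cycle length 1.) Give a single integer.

Answer: 4

Derivation:
Step 0: 00011
Step 1: G0=G0&G2=0&0=0 G1=G0=0 G2=G4=1 G3=G4=1 G4=NOT G3=NOT 1=0 -> 00110
Step 2: G0=G0&G2=0&1=0 G1=G0=0 G2=G4=0 G3=G4=0 G4=NOT G3=NOT 1=0 -> 00000
Step 3: G0=G0&G2=0&0=0 G1=G0=0 G2=G4=0 G3=G4=0 G4=NOT G3=NOT 0=1 -> 00001
Step 4: G0=G0&G2=0&0=0 G1=G0=0 G2=G4=1 G3=G4=1 G4=NOT G3=NOT 0=1 -> 00111
Step 5: G0=G0&G2=0&1=0 G1=G0=0 G2=G4=1 G3=G4=1 G4=NOT G3=NOT 1=0 -> 00110
State from step 5 equals state from step 1 -> cycle length 4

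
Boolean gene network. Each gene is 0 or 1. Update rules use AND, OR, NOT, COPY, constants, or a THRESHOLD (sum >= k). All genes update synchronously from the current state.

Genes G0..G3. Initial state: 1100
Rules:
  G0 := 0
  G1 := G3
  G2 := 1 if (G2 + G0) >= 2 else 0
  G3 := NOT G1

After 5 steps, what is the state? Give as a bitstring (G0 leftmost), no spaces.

Step 1: G0=0(const) G1=G3=0 G2=(0+1>=2)=0 G3=NOT G1=NOT 1=0 -> 0000
Step 2: G0=0(const) G1=G3=0 G2=(0+0>=2)=0 G3=NOT G1=NOT 0=1 -> 0001
Step 3: G0=0(const) G1=G3=1 G2=(0+0>=2)=0 G3=NOT G1=NOT 0=1 -> 0101
Step 4: G0=0(const) G1=G3=1 G2=(0+0>=2)=0 G3=NOT G1=NOT 1=0 -> 0100
Step 5: G0=0(const) G1=G3=0 G2=(0+0>=2)=0 G3=NOT G1=NOT 1=0 -> 0000

0000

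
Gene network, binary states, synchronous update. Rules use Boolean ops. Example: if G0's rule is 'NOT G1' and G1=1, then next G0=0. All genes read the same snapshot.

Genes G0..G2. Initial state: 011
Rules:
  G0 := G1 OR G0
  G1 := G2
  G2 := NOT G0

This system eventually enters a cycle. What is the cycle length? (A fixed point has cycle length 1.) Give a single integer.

Step 0: 011
Step 1: G0=G1|G0=1|0=1 G1=G2=1 G2=NOT G0=NOT 0=1 -> 111
Step 2: G0=G1|G0=1|1=1 G1=G2=1 G2=NOT G0=NOT 1=0 -> 110
Step 3: G0=G1|G0=1|1=1 G1=G2=0 G2=NOT G0=NOT 1=0 -> 100
Step 4: G0=G1|G0=0|1=1 G1=G2=0 G2=NOT G0=NOT 1=0 -> 100
State from step 4 equals state from step 3 -> cycle length 1

Answer: 1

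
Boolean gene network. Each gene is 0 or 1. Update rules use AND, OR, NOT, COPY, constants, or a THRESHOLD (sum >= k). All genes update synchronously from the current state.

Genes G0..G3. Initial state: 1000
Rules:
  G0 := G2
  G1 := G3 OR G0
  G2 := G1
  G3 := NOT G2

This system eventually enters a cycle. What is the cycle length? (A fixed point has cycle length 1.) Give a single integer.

Step 0: 1000
Step 1: G0=G2=0 G1=G3|G0=0|1=1 G2=G1=0 G3=NOT G2=NOT 0=1 -> 0101
Step 2: G0=G2=0 G1=G3|G0=1|0=1 G2=G1=1 G3=NOT G2=NOT 0=1 -> 0111
Step 3: G0=G2=1 G1=G3|G0=1|0=1 G2=G1=1 G3=NOT G2=NOT 1=0 -> 1110
Step 4: G0=G2=1 G1=G3|G0=0|1=1 G2=G1=1 G3=NOT G2=NOT 1=0 -> 1110
State from step 4 equals state from step 3 -> cycle length 1

Answer: 1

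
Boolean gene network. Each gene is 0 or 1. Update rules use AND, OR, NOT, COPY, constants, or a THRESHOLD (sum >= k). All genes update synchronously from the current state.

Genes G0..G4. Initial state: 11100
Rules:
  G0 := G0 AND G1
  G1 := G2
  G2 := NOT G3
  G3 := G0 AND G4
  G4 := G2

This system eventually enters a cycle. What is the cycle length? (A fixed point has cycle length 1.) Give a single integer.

Answer: 1

Derivation:
Step 0: 11100
Step 1: G0=G0&G1=1&1=1 G1=G2=1 G2=NOT G3=NOT 0=1 G3=G0&G4=1&0=0 G4=G2=1 -> 11101
Step 2: G0=G0&G1=1&1=1 G1=G2=1 G2=NOT G3=NOT 0=1 G3=G0&G4=1&1=1 G4=G2=1 -> 11111
Step 3: G0=G0&G1=1&1=1 G1=G2=1 G2=NOT G3=NOT 1=0 G3=G0&G4=1&1=1 G4=G2=1 -> 11011
Step 4: G0=G0&G1=1&1=1 G1=G2=0 G2=NOT G3=NOT 1=0 G3=G0&G4=1&1=1 G4=G2=0 -> 10010
Step 5: G0=G0&G1=1&0=0 G1=G2=0 G2=NOT G3=NOT 1=0 G3=G0&G4=1&0=0 G4=G2=0 -> 00000
Step 6: G0=G0&G1=0&0=0 G1=G2=0 G2=NOT G3=NOT 0=1 G3=G0&G4=0&0=0 G4=G2=0 -> 00100
Step 7: G0=G0&G1=0&0=0 G1=G2=1 G2=NOT G3=NOT 0=1 G3=G0&G4=0&0=0 G4=G2=1 -> 01101
Step 8: G0=G0&G1=0&1=0 G1=G2=1 G2=NOT G3=NOT 0=1 G3=G0&G4=0&1=0 G4=G2=1 -> 01101
State from step 8 equals state from step 7 -> cycle length 1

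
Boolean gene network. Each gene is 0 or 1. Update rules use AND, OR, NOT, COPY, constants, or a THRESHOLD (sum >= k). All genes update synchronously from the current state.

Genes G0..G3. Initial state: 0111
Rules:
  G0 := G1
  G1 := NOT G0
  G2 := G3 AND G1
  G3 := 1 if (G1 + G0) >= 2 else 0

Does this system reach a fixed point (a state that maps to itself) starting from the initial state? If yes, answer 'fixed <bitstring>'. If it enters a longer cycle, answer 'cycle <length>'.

Answer: cycle 4

Derivation:
Step 0: 0111
Step 1: G0=G1=1 G1=NOT G0=NOT 0=1 G2=G3&G1=1&1=1 G3=(1+0>=2)=0 -> 1110
Step 2: G0=G1=1 G1=NOT G0=NOT 1=0 G2=G3&G1=0&1=0 G3=(1+1>=2)=1 -> 1001
Step 3: G0=G1=0 G1=NOT G0=NOT 1=0 G2=G3&G1=1&0=0 G3=(0+1>=2)=0 -> 0000
Step 4: G0=G1=0 G1=NOT G0=NOT 0=1 G2=G3&G1=0&0=0 G3=(0+0>=2)=0 -> 0100
Step 5: G0=G1=1 G1=NOT G0=NOT 0=1 G2=G3&G1=0&1=0 G3=(1+0>=2)=0 -> 1100
Step 6: G0=G1=1 G1=NOT G0=NOT 1=0 G2=G3&G1=0&1=0 G3=(1+1>=2)=1 -> 1001
Cycle of length 4 starting at step 2 -> no fixed point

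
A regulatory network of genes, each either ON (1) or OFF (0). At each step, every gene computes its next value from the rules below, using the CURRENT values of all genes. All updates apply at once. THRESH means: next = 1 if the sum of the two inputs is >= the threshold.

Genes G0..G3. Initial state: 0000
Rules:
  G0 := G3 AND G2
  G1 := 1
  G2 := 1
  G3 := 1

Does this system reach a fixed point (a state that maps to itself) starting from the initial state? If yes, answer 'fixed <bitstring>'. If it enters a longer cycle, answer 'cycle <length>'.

Answer: fixed 1111

Derivation:
Step 0: 0000
Step 1: G0=G3&G2=0&0=0 G1=1(const) G2=1(const) G3=1(const) -> 0111
Step 2: G0=G3&G2=1&1=1 G1=1(const) G2=1(const) G3=1(const) -> 1111
Step 3: G0=G3&G2=1&1=1 G1=1(const) G2=1(const) G3=1(const) -> 1111
Fixed point reached at step 2: 1111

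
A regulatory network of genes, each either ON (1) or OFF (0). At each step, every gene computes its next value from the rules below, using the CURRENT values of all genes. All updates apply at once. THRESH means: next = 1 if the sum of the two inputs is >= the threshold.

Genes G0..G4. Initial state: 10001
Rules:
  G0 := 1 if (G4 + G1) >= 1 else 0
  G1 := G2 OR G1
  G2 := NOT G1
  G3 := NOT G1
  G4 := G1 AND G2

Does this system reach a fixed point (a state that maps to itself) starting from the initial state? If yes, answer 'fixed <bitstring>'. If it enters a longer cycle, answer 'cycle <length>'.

Answer: fixed 11000

Derivation:
Step 0: 10001
Step 1: G0=(1+0>=1)=1 G1=G2|G1=0|0=0 G2=NOT G1=NOT 0=1 G3=NOT G1=NOT 0=1 G4=G1&G2=0&0=0 -> 10110
Step 2: G0=(0+0>=1)=0 G1=G2|G1=1|0=1 G2=NOT G1=NOT 0=1 G3=NOT G1=NOT 0=1 G4=G1&G2=0&1=0 -> 01110
Step 3: G0=(0+1>=1)=1 G1=G2|G1=1|1=1 G2=NOT G1=NOT 1=0 G3=NOT G1=NOT 1=0 G4=G1&G2=1&1=1 -> 11001
Step 4: G0=(1+1>=1)=1 G1=G2|G1=0|1=1 G2=NOT G1=NOT 1=0 G3=NOT G1=NOT 1=0 G4=G1&G2=1&0=0 -> 11000
Step 5: G0=(0+1>=1)=1 G1=G2|G1=0|1=1 G2=NOT G1=NOT 1=0 G3=NOT G1=NOT 1=0 G4=G1&G2=1&0=0 -> 11000
Fixed point reached at step 4: 11000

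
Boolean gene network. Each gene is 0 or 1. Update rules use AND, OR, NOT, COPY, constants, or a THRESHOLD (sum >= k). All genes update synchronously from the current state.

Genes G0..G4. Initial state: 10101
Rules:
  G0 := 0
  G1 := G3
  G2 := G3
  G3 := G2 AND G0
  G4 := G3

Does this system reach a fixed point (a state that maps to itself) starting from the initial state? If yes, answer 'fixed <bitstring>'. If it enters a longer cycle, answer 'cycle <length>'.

Answer: fixed 00000

Derivation:
Step 0: 10101
Step 1: G0=0(const) G1=G3=0 G2=G3=0 G3=G2&G0=1&1=1 G4=G3=0 -> 00010
Step 2: G0=0(const) G1=G3=1 G2=G3=1 G3=G2&G0=0&0=0 G4=G3=1 -> 01101
Step 3: G0=0(const) G1=G3=0 G2=G3=0 G3=G2&G0=1&0=0 G4=G3=0 -> 00000
Step 4: G0=0(const) G1=G3=0 G2=G3=0 G3=G2&G0=0&0=0 G4=G3=0 -> 00000
Fixed point reached at step 3: 00000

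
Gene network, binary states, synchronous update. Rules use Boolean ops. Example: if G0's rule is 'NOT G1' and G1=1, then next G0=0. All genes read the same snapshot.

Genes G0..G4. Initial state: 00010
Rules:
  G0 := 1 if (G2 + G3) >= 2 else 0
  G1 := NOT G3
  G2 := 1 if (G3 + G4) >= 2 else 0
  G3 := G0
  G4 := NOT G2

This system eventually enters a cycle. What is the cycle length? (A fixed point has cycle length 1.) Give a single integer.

Answer: 1

Derivation:
Step 0: 00010
Step 1: G0=(0+1>=2)=0 G1=NOT G3=NOT 1=0 G2=(1+0>=2)=0 G3=G0=0 G4=NOT G2=NOT 0=1 -> 00001
Step 2: G0=(0+0>=2)=0 G1=NOT G3=NOT 0=1 G2=(0+1>=2)=0 G3=G0=0 G4=NOT G2=NOT 0=1 -> 01001
Step 3: G0=(0+0>=2)=0 G1=NOT G3=NOT 0=1 G2=(0+1>=2)=0 G3=G0=0 G4=NOT G2=NOT 0=1 -> 01001
State from step 3 equals state from step 2 -> cycle length 1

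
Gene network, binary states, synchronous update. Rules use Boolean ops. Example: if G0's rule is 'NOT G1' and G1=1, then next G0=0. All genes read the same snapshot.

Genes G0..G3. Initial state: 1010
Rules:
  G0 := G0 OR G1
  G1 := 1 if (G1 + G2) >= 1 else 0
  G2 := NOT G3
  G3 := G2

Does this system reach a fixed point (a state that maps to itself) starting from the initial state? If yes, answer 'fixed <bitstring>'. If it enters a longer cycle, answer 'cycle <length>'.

Answer: cycle 4

Derivation:
Step 0: 1010
Step 1: G0=G0|G1=1|0=1 G1=(0+1>=1)=1 G2=NOT G3=NOT 0=1 G3=G2=1 -> 1111
Step 2: G0=G0|G1=1|1=1 G1=(1+1>=1)=1 G2=NOT G3=NOT 1=0 G3=G2=1 -> 1101
Step 3: G0=G0|G1=1|1=1 G1=(1+0>=1)=1 G2=NOT G3=NOT 1=0 G3=G2=0 -> 1100
Step 4: G0=G0|G1=1|1=1 G1=(1+0>=1)=1 G2=NOT G3=NOT 0=1 G3=G2=0 -> 1110
Step 5: G0=G0|G1=1|1=1 G1=(1+1>=1)=1 G2=NOT G3=NOT 0=1 G3=G2=1 -> 1111
Cycle of length 4 starting at step 1 -> no fixed point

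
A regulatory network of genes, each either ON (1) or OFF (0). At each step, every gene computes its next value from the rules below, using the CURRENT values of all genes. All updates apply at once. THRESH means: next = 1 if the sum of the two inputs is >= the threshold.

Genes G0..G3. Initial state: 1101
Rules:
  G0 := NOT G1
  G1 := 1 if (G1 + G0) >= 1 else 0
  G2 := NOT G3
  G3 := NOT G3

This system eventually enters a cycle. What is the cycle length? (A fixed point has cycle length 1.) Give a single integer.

Step 0: 1101
Step 1: G0=NOT G1=NOT 1=0 G1=(1+1>=1)=1 G2=NOT G3=NOT 1=0 G3=NOT G3=NOT 1=0 -> 0100
Step 2: G0=NOT G1=NOT 1=0 G1=(1+0>=1)=1 G2=NOT G3=NOT 0=1 G3=NOT G3=NOT 0=1 -> 0111
Step 3: G0=NOT G1=NOT 1=0 G1=(1+0>=1)=1 G2=NOT G3=NOT 1=0 G3=NOT G3=NOT 1=0 -> 0100
State from step 3 equals state from step 1 -> cycle length 2

Answer: 2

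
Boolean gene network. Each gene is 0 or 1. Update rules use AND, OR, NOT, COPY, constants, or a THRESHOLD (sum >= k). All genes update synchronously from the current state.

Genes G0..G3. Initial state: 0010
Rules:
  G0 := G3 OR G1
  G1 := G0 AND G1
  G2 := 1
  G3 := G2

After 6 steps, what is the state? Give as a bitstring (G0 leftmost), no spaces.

Step 1: G0=G3|G1=0|0=0 G1=G0&G1=0&0=0 G2=1(const) G3=G2=1 -> 0011
Step 2: G0=G3|G1=1|0=1 G1=G0&G1=0&0=0 G2=1(const) G3=G2=1 -> 1011
Step 3: G0=G3|G1=1|0=1 G1=G0&G1=1&0=0 G2=1(const) G3=G2=1 -> 1011
Step 4: G0=G3|G1=1|0=1 G1=G0&G1=1&0=0 G2=1(const) G3=G2=1 -> 1011
Step 5: G0=G3|G1=1|0=1 G1=G0&G1=1&0=0 G2=1(const) G3=G2=1 -> 1011
Step 6: G0=G3|G1=1|0=1 G1=G0&G1=1&0=0 G2=1(const) G3=G2=1 -> 1011

1011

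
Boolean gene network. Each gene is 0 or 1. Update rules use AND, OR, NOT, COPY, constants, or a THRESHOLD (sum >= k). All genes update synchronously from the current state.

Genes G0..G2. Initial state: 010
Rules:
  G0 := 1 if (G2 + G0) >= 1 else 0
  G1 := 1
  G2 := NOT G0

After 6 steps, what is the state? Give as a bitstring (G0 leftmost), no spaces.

Step 1: G0=(0+0>=1)=0 G1=1(const) G2=NOT G0=NOT 0=1 -> 011
Step 2: G0=(1+0>=1)=1 G1=1(const) G2=NOT G0=NOT 0=1 -> 111
Step 3: G0=(1+1>=1)=1 G1=1(const) G2=NOT G0=NOT 1=0 -> 110
Step 4: G0=(0+1>=1)=1 G1=1(const) G2=NOT G0=NOT 1=0 -> 110
Step 5: G0=(0+1>=1)=1 G1=1(const) G2=NOT G0=NOT 1=0 -> 110
Step 6: G0=(0+1>=1)=1 G1=1(const) G2=NOT G0=NOT 1=0 -> 110

110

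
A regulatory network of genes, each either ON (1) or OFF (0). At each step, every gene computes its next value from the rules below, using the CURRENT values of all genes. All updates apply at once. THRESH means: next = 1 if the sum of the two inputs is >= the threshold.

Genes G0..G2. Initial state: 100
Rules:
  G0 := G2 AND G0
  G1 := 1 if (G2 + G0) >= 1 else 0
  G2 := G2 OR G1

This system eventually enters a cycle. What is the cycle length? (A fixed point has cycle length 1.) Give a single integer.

Step 0: 100
Step 1: G0=G2&G0=0&1=0 G1=(0+1>=1)=1 G2=G2|G1=0|0=0 -> 010
Step 2: G0=G2&G0=0&0=0 G1=(0+0>=1)=0 G2=G2|G1=0|1=1 -> 001
Step 3: G0=G2&G0=1&0=0 G1=(1+0>=1)=1 G2=G2|G1=1|0=1 -> 011
Step 4: G0=G2&G0=1&0=0 G1=(1+0>=1)=1 G2=G2|G1=1|1=1 -> 011
State from step 4 equals state from step 3 -> cycle length 1

Answer: 1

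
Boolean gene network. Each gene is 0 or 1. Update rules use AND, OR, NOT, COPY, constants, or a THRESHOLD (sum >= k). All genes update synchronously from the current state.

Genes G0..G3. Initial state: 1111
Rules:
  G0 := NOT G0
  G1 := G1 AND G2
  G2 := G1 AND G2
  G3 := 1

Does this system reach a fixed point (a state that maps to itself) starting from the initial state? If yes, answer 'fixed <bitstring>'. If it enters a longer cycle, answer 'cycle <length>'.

Answer: cycle 2

Derivation:
Step 0: 1111
Step 1: G0=NOT G0=NOT 1=0 G1=G1&G2=1&1=1 G2=G1&G2=1&1=1 G3=1(const) -> 0111
Step 2: G0=NOT G0=NOT 0=1 G1=G1&G2=1&1=1 G2=G1&G2=1&1=1 G3=1(const) -> 1111
Cycle of length 2 starting at step 0 -> no fixed point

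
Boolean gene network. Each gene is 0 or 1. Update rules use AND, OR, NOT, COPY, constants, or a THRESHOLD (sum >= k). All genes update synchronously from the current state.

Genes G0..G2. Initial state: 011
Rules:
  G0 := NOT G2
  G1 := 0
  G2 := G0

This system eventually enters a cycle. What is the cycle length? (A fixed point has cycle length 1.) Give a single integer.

Answer: 4

Derivation:
Step 0: 011
Step 1: G0=NOT G2=NOT 1=0 G1=0(const) G2=G0=0 -> 000
Step 2: G0=NOT G2=NOT 0=1 G1=0(const) G2=G0=0 -> 100
Step 3: G0=NOT G2=NOT 0=1 G1=0(const) G2=G0=1 -> 101
Step 4: G0=NOT G2=NOT 1=0 G1=0(const) G2=G0=1 -> 001
Step 5: G0=NOT G2=NOT 1=0 G1=0(const) G2=G0=0 -> 000
State from step 5 equals state from step 1 -> cycle length 4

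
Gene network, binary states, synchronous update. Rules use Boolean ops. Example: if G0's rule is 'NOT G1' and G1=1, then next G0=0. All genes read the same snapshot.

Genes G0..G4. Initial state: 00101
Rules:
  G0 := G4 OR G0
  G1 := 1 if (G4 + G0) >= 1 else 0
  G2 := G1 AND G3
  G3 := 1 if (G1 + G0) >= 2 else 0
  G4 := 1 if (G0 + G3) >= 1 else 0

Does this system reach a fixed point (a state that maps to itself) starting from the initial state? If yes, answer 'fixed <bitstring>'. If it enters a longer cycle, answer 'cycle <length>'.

Step 0: 00101
Step 1: G0=G4|G0=1|0=1 G1=(1+0>=1)=1 G2=G1&G3=0&0=0 G3=(0+0>=2)=0 G4=(0+0>=1)=0 -> 11000
Step 2: G0=G4|G0=0|1=1 G1=(0+1>=1)=1 G2=G1&G3=1&0=0 G3=(1+1>=2)=1 G4=(1+0>=1)=1 -> 11011
Step 3: G0=G4|G0=1|1=1 G1=(1+1>=1)=1 G2=G1&G3=1&1=1 G3=(1+1>=2)=1 G4=(1+1>=1)=1 -> 11111
Step 4: G0=G4|G0=1|1=1 G1=(1+1>=1)=1 G2=G1&G3=1&1=1 G3=(1+1>=2)=1 G4=(1+1>=1)=1 -> 11111
Fixed point reached at step 3: 11111

Answer: fixed 11111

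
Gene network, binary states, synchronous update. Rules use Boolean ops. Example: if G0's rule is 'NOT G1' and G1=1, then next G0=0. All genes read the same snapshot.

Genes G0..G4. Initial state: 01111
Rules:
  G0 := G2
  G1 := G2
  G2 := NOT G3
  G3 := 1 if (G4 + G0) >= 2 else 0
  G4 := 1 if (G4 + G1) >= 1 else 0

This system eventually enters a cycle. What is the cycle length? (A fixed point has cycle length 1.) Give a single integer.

Answer: 2

Derivation:
Step 0: 01111
Step 1: G0=G2=1 G1=G2=1 G2=NOT G3=NOT 1=0 G3=(1+0>=2)=0 G4=(1+1>=1)=1 -> 11001
Step 2: G0=G2=0 G1=G2=0 G2=NOT G3=NOT 0=1 G3=(1+1>=2)=1 G4=(1+1>=1)=1 -> 00111
Step 3: G0=G2=1 G1=G2=1 G2=NOT G3=NOT 1=0 G3=(1+0>=2)=0 G4=(1+0>=1)=1 -> 11001
State from step 3 equals state from step 1 -> cycle length 2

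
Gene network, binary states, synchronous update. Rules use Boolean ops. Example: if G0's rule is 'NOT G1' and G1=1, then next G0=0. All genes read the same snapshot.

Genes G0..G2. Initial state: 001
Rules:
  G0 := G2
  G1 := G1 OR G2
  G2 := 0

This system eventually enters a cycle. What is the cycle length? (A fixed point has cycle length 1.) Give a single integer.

Answer: 1

Derivation:
Step 0: 001
Step 1: G0=G2=1 G1=G1|G2=0|1=1 G2=0(const) -> 110
Step 2: G0=G2=0 G1=G1|G2=1|0=1 G2=0(const) -> 010
Step 3: G0=G2=0 G1=G1|G2=1|0=1 G2=0(const) -> 010
State from step 3 equals state from step 2 -> cycle length 1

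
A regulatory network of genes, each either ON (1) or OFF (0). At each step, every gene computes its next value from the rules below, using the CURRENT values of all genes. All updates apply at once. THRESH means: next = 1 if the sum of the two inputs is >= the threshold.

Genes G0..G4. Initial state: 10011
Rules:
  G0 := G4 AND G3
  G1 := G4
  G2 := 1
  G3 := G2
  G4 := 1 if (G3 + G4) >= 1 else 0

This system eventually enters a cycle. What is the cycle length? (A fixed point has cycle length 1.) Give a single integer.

Step 0: 10011
Step 1: G0=G4&G3=1&1=1 G1=G4=1 G2=1(const) G3=G2=0 G4=(1+1>=1)=1 -> 11101
Step 2: G0=G4&G3=1&0=0 G1=G4=1 G2=1(const) G3=G2=1 G4=(0+1>=1)=1 -> 01111
Step 3: G0=G4&G3=1&1=1 G1=G4=1 G2=1(const) G3=G2=1 G4=(1+1>=1)=1 -> 11111
Step 4: G0=G4&G3=1&1=1 G1=G4=1 G2=1(const) G3=G2=1 G4=(1+1>=1)=1 -> 11111
State from step 4 equals state from step 3 -> cycle length 1

Answer: 1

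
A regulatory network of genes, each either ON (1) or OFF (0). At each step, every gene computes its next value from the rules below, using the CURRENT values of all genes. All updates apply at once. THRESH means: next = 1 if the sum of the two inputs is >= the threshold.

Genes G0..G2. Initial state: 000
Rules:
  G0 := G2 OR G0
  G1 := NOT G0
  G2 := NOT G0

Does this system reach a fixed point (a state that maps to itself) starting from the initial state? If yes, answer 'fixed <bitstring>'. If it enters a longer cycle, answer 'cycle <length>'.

Answer: fixed 100

Derivation:
Step 0: 000
Step 1: G0=G2|G0=0|0=0 G1=NOT G0=NOT 0=1 G2=NOT G0=NOT 0=1 -> 011
Step 2: G0=G2|G0=1|0=1 G1=NOT G0=NOT 0=1 G2=NOT G0=NOT 0=1 -> 111
Step 3: G0=G2|G0=1|1=1 G1=NOT G0=NOT 1=0 G2=NOT G0=NOT 1=0 -> 100
Step 4: G0=G2|G0=0|1=1 G1=NOT G0=NOT 1=0 G2=NOT G0=NOT 1=0 -> 100
Fixed point reached at step 3: 100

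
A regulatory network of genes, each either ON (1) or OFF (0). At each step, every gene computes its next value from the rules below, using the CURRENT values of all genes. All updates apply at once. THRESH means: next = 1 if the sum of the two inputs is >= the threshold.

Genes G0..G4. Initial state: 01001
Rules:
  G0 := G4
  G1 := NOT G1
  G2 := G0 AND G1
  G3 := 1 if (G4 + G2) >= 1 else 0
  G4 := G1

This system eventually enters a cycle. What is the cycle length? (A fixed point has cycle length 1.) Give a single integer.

Answer: 2

Derivation:
Step 0: 01001
Step 1: G0=G4=1 G1=NOT G1=NOT 1=0 G2=G0&G1=0&1=0 G3=(1+0>=1)=1 G4=G1=1 -> 10011
Step 2: G0=G4=1 G1=NOT G1=NOT 0=1 G2=G0&G1=1&0=0 G3=(1+0>=1)=1 G4=G1=0 -> 11010
Step 3: G0=G4=0 G1=NOT G1=NOT 1=0 G2=G0&G1=1&1=1 G3=(0+0>=1)=0 G4=G1=1 -> 00101
Step 4: G0=G4=1 G1=NOT G1=NOT 0=1 G2=G0&G1=0&0=0 G3=(1+1>=1)=1 G4=G1=0 -> 11010
State from step 4 equals state from step 2 -> cycle length 2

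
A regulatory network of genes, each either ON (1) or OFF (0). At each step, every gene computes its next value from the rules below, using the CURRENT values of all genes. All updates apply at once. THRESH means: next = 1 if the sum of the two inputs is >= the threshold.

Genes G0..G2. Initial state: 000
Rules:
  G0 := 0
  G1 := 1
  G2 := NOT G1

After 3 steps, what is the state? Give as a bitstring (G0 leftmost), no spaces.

Step 1: G0=0(const) G1=1(const) G2=NOT G1=NOT 0=1 -> 011
Step 2: G0=0(const) G1=1(const) G2=NOT G1=NOT 1=0 -> 010
Step 3: G0=0(const) G1=1(const) G2=NOT G1=NOT 1=0 -> 010

010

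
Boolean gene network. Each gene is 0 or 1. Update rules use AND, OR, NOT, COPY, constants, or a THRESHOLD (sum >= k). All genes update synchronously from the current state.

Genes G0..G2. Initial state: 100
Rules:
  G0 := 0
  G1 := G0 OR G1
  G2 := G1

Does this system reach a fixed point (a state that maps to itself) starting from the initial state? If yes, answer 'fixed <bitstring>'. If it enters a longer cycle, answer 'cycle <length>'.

Answer: fixed 011

Derivation:
Step 0: 100
Step 1: G0=0(const) G1=G0|G1=1|0=1 G2=G1=0 -> 010
Step 2: G0=0(const) G1=G0|G1=0|1=1 G2=G1=1 -> 011
Step 3: G0=0(const) G1=G0|G1=0|1=1 G2=G1=1 -> 011
Fixed point reached at step 2: 011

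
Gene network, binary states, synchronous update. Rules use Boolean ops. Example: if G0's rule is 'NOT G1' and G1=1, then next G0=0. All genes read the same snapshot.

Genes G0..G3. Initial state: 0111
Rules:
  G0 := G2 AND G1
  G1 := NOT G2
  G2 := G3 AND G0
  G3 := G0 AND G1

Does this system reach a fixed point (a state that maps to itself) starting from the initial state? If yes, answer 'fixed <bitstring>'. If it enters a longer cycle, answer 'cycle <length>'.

Step 0: 0111
Step 1: G0=G2&G1=1&1=1 G1=NOT G2=NOT 1=0 G2=G3&G0=1&0=0 G3=G0&G1=0&1=0 -> 1000
Step 2: G0=G2&G1=0&0=0 G1=NOT G2=NOT 0=1 G2=G3&G0=0&1=0 G3=G0&G1=1&0=0 -> 0100
Step 3: G0=G2&G1=0&1=0 G1=NOT G2=NOT 0=1 G2=G3&G0=0&0=0 G3=G0&G1=0&1=0 -> 0100
Fixed point reached at step 2: 0100

Answer: fixed 0100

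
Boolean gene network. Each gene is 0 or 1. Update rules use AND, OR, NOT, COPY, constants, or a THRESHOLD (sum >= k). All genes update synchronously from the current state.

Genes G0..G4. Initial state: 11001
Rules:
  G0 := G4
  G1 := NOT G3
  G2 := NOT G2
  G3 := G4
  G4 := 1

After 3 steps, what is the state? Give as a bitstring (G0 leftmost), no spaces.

Step 1: G0=G4=1 G1=NOT G3=NOT 0=1 G2=NOT G2=NOT 0=1 G3=G4=1 G4=1(const) -> 11111
Step 2: G0=G4=1 G1=NOT G3=NOT 1=0 G2=NOT G2=NOT 1=0 G3=G4=1 G4=1(const) -> 10011
Step 3: G0=G4=1 G1=NOT G3=NOT 1=0 G2=NOT G2=NOT 0=1 G3=G4=1 G4=1(const) -> 10111

10111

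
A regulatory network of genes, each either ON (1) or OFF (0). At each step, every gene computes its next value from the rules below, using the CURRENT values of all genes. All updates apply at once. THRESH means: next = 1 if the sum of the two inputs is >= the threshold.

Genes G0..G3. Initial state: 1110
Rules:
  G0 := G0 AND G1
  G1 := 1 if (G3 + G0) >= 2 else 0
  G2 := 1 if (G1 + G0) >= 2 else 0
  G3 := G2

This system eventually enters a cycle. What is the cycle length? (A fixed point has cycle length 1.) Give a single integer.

Answer: 1

Derivation:
Step 0: 1110
Step 1: G0=G0&G1=1&1=1 G1=(0+1>=2)=0 G2=(1+1>=2)=1 G3=G2=1 -> 1011
Step 2: G0=G0&G1=1&0=0 G1=(1+1>=2)=1 G2=(0+1>=2)=0 G3=G2=1 -> 0101
Step 3: G0=G0&G1=0&1=0 G1=(1+0>=2)=0 G2=(1+0>=2)=0 G3=G2=0 -> 0000
Step 4: G0=G0&G1=0&0=0 G1=(0+0>=2)=0 G2=(0+0>=2)=0 G3=G2=0 -> 0000
State from step 4 equals state from step 3 -> cycle length 1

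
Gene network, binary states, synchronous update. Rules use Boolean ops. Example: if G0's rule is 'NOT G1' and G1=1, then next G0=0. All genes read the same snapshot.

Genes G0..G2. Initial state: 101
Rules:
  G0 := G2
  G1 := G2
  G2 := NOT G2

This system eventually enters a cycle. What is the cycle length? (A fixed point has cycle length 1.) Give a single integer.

Answer: 2

Derivation:
Step 0: 101
Step 1: G0=G2=1 G1=G2=1 G2=NOT G2=NOT 1=0 -> 110
Step 2: G0=G2=0 G1=G2=0 G2=NOT G2=NOT 0=1 -> 001
Step 3: G0=G2=1 G1=G2=1 G2=NOT G2=NOT 1=0 -> 110
State from step 3 equals state from step 1 -> cycle length 2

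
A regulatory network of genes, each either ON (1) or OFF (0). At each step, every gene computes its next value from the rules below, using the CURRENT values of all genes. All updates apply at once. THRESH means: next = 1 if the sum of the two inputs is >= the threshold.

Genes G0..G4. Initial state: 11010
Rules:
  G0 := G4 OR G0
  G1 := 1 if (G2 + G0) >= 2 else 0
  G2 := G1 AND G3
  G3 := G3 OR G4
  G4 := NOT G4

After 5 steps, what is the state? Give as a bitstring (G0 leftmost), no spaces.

Step 1: G0=G4|G0=0|1=1 G1=(0+1>=2)=0 G2=G1&G3=1&1=1 G3=G3|G4=1|0=1 G4=NOT G4=NOT 0=1 -> 10111
Step 2: G0=G4|G0=1|1=1 G1=(1+1>=2)=1 G2=G1&G3=0&1=0 G3=G3|G4=1|1=1 G4=NOT G4=NOT 1=0 -> 11010
Step 3: G0=G4|G0=0|1=1 G1=(0+1>=2)=0 G2=G1&G3=1&1=1 G3=G3|G4=1|0=1 G4=NOT G4=NOT 0=1 -> 10111
Step 4: G0=G4|G0=1|1=1 G1=(1+1>=2)=1 G2=G1&G3=0&1=0 G3=G3|G4=1|1=1 G4=NOT G4=NOT 1=0 -> 11010
Step 5: G0=G4|G0=0|1=1 G1=(0+1>=2)=0 G2=G1&G3=1&1=1 G3=G3|G4=1|0=1 G4=NOT G4=NOT 0=1 -> 10111

10111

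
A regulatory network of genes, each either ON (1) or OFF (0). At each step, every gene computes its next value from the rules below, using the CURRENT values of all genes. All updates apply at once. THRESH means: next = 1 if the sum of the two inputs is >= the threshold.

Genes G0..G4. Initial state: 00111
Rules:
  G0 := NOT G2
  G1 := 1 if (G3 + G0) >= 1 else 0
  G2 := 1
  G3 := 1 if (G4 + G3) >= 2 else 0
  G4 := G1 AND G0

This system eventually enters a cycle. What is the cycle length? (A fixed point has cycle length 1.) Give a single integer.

Step 0: 00111
Step 1: G0=NOT G2=NOT 1=0 G1=(1+0>=1)=1 G2=1(const) G3=(1+1>=2)=1 G4=G1&G0=0&0=0 -> 01110
Step 2: G0=NOT G2=NOT 1=0 G1=(1+0>=1)=1 G2=1(const) G3=(0+1>=2)=0 G4=G1&G0=1&0=0 -> 01100
Step 3: G0=NOT G2=NOT 1=0 G1=(0+0>=1)=0 G2=1(const) G3=(0+0>=2)=0 G4=G1&G0=1&0=0 -> 00100
Step 4: G0=NOT G2=NOT 1=0 G1=(0+0>=1)=0 G2=1(const) G3=(0+0>=2)=0 G4=G1&G0=0&0=0 -> 00100
State from step 4 equals state from step 3 -> cycle length 1

Answer: 1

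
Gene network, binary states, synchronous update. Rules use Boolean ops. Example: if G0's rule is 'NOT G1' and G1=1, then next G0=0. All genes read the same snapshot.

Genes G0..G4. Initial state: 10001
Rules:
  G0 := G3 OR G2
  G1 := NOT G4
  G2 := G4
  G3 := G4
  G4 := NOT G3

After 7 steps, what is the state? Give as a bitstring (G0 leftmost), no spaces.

Step 1: G0=G3|G2=0|0=0 G1=NOT G4=NOT 1=0 G2=G4=1 G3=G4=1 G4=NOT G3=NOT 0=1 -> 00111
Step 2: G0=G3|G2=1|1=1 G1=NOT G4=NOT 1=0 G2=G4=1 G3=G4=1 G4=NOT G3=NOT 1=0 -> 10110
Step 3: G0=G3|G2=1|1=1 G1=NOT G4=NOT 0=1 G2=G4=0 G3=G4=0 G4=NOT G3=NOT 1=0 -> 11000
Step 4: G0=G3|G2=0|0=0 G1=NOT G4=NOT 0=1 G2=G4=0 G3=G4=0 G4=NOT G3=NOT 0=1 -> 01001
Step 5: G0=G3|G2=0|0=0 G1=NOT G4=NOT 1=0 G2=G4=1 G3=G4=1 G4=NOT G3=NOT 0=1 -> 00111
Step 6: G0=G3|G2=1|1=1 G1=NOT G4=NOT 1=0 G2=G4=1 G3=G4=1 G4=NOT G3=NOT 1=0 -> 10110
Step 7: G0=G3|G2=1|1=1 G1=NOT G4=NOT 0=1 G2=G4=0 G3=G4=0 G4=NOT G3=NOT 1=0 -> 11000

11000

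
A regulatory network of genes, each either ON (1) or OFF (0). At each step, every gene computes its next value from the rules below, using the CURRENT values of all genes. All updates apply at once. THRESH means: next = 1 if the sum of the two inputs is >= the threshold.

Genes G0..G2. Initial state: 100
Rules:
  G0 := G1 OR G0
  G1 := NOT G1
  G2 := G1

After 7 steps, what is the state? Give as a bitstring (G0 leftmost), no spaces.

Step 1: G0=G1|G0=0|1=1 G1=NOT G1=NOT 0=1 G2=G1=0 -> 110
Step 2: G0=G1|G0=1|1=1 G1=NOT G1=NOT 1=0 G2=G1=1 -> 101
Step 3: G0=G1|G0=0|1=1 G1=NOT G1=NOT 0=1 G2=G1=0 -> 110
Step 4: G0=G1|G0=1|1=1 G1=NOT G1=NOT 1=0 G2=G1=1 -> 101
Step 5: G0=G1|G0=0|1=1 G1=NOT G1=NOT 0=1 G2=G1=0 -> 110
Step 6: G0=G1|G0=1|1=1 G1=NOT G1=NOT 1=0 G2=G1=1 -> 101
Step 7: G0=G1|G0=0|1=1 G1=NOT G1=NOT 0=1 G2=G1=0 -> 110

110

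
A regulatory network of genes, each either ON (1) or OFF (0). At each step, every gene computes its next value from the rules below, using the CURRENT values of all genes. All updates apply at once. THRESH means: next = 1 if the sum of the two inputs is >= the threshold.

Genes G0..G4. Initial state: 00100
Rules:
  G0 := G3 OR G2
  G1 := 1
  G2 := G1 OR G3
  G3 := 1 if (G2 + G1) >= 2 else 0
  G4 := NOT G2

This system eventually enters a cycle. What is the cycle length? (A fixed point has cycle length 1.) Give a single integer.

Step 0: 00100
Step 1: G0=G3|G2=0|1=1 G1=1(const) G2=G1|G3=0|0=0 G3=(1+0>=2)=0 G4=NOT G2=NOT 1=0 -> 11000
Step 2: G0=G3|G2=0|0=0 G1=1(const) G2=G1|G3=1|0=1 G3=(0+1>=2)=0 G4=NOT G2=NOT 0=1 -> 01101
Step 3: G0=G3|G2=0|1=1 G1=1(const) G2=G1|G3=1|0=1 G3=(1+1>=2)=1 G4=NOT G2=NOT 1=0 -> 11110
Step 4: G0=G3|G2=1|1=1 G1=1(const) G2=G1|G3=1|1=1 G3=(1+1>=2)=1 G4=NOT G2=NOT 1=0 -> 11110
State from step 4 equals state from step 3 -> cycle length 1

Answer: 1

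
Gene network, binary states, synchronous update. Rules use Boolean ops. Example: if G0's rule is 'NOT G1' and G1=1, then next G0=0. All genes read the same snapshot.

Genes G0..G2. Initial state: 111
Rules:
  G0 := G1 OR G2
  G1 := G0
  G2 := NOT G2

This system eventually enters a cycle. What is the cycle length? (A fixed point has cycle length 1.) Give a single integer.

Answer: 2

Derivation:
Step 0: 111
Step 1: G0=G1|G2=1|1=1 G1=G0=1 G2=NOT G2=NOT 1=0 -> 110
Step 2: G0=G1|G2=1|0=1 G1=G0=1 G2=NOT G2=NOT 0=1 -> 111
State from step 2 equals state from step 0 -> cycle length 2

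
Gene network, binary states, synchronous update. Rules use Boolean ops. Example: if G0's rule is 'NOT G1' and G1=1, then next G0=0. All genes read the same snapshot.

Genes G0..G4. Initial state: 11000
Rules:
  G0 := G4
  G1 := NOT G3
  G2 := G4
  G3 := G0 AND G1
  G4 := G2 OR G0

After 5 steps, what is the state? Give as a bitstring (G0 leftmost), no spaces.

Step 1: G0=G4=0 G1=NOT G3=NOT 0=1 G2=G4=0 G3=G0&G1=1&1=1 G4=G2|G0=0|1=1 -> 01011
Step 2: G0=G4=1 G1=NOT G3=NOT 1=0 G2=G4=1 G3=G0&G1=0&1=0 G4=G2|G0=0|0=0 -> 10100
Step 3: G0=G4=0 G1=NOT G3=NOT 0=1 G2=G4=0 G3=G0&G1=1&0=0 G4=G2|G0=1|1=1 -> 01001
Step 4: G0=G4=1 G1=NOT G3=NOT 0=1 G2=G4=1 G3=G0&G1=0&1=0 G4=G2|G0=0|0=0 -> 11100
Step 5: G0=G4=0 G1=NOT G3=NOT 0=1 G2=G4=0 G3=G0&G1=1&1=1 G4=G2|G0=1|1=1 -> 01011

01011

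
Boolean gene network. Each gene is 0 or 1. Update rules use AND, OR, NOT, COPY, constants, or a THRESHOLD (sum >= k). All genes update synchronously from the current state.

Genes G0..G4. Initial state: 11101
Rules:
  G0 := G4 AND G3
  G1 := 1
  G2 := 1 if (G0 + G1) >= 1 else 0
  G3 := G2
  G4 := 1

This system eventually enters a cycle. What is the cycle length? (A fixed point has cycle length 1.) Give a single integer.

Step 0: 11101
Step 1: G0=G4&G3=1&0=0 G1=1(const) G2=(1+1>=1)=1 G3=G2=1 G4=1(const) -> 01111
Step 2: G0=G4&G3=1&1=1 G1=1(const) G2=(0+1>=1)=1 G3=G2=1 G4=1(const) -> 11111
Step 3: G0=G4&G3=1&1=1 G1=1(const) G2=(1+1>=1)=1 G3=G2=1 G4=1(const) -> 11111
State from step 3 equals state from step 2 -> cycle length 1

Answer: 1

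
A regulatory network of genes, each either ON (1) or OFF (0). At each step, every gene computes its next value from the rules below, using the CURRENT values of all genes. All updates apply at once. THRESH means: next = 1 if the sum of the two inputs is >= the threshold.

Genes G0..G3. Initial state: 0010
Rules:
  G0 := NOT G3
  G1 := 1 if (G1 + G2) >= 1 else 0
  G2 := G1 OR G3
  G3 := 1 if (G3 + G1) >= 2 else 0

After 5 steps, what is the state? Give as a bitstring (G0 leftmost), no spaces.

Step 1: G0=NOT G3=NOT 0=1 G1=(0+1>=1)=1 G2=G1|G3=0|0=0 G3=(0+0>=2)=0 -> 1100
Step 2: G0=NOT G3=NOT 0=1 G1=(1+0>=1)=1 G2=G1|G3=1|0=1 G3=(0+1>=2)=0 -> 1110
Step 3: G0=NOT G3=NOT 0=1 G1=(1+1>=1)=1 G2=G1|G3=1|0=1 G3=(0+1>=2)=0 -> 1110
Step 4: G0=NOT G3=NOT 0=1 G1=(1+1>=1)=1 G2=G1|G3=1|0=1 G3=(0+1>=2)=0 -> 1110
Step 5: G0=NOT G3=NOT 0=1 G1=(1+1>=1)=1 G2=G1|G3=1|0=1 G3=(0+1>=2)=0 -> 1110

1110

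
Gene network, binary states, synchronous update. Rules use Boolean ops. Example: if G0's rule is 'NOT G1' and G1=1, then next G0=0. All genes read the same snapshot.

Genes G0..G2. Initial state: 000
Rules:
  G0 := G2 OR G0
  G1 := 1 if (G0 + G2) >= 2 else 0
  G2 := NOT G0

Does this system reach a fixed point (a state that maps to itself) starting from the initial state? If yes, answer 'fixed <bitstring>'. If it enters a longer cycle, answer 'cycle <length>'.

Step 0: 000
Step 1: G0=G2|G0=0|0=0 G1=(0+0>=2)=0 G2=NOT G0=NOT 0=1 -> 001
Step 2: G0=G2|G0=1|0=1 G1=(0+1>=2)=0 G2=NOT G0=NOT 0=1 -> 101
Step 3: G0=G2|G0=1|1=1 G1=(1+1>=2)=1 G2=NOT G0=NOT 1=0 -> 110
Step 4: G0=G2|G0=0|1=1 G1=(1+0>=2)=0 G2=NOT G0=NOT 1=0 -> 100
Step 5: G0=G2|G0=0|1=1 G1=(1+0>=2)=0 G2=NOT G0=NOT 1=0 -> 100
Fixed point reached at step 4: 100

Answer: fixed 100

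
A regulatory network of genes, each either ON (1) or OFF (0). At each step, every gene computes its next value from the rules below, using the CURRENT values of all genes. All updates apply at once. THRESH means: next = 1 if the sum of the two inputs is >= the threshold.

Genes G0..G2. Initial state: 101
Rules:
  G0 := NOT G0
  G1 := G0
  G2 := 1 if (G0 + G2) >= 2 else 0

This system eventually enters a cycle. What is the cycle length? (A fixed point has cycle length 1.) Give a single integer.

Answer: 2

Derivation:
Step 0: 101
Step 1: G0=NOT G0=NOT 1=0 G1=G0=1 G2=(1+1>=2)=1 -> 011
Step 2: G0=NOT G0=NOT 0=1 G1=G0=0 G2=(0+1>=2)=0 -> 100
Step 3: G0=NOT G0=NOT 1=0 G1=G0=1 G2=(1+0>=2)=0 -> 010
Step 4: G0=NOT G0=NOT 0=1 G1=G0=0 G2=(0+0>=2)=0 -> 100
State from step 4 equals state from step 2 -> cycle length 2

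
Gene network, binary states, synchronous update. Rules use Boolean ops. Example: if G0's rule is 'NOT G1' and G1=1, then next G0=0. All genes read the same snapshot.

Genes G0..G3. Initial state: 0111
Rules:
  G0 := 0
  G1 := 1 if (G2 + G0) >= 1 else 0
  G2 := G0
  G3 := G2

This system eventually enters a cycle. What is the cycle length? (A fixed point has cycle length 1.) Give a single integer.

Step 0: 0111
Step 1: G0=0(const) G1=(1+0>=1)=1 G2=G0=0 G3=G2=1 -> 0101
Step 2: G0=0(const) G1=(0+0>=1)=0 G2=G0=0 G3=G2=0 -> 0000
Step 3: G0=0(const) G1=(0+0>=1)=0 G2=G0=0 G3=G2=0 -> 0000
State from step 3 equals state from step 2 -> cycle length 1

Answer: 1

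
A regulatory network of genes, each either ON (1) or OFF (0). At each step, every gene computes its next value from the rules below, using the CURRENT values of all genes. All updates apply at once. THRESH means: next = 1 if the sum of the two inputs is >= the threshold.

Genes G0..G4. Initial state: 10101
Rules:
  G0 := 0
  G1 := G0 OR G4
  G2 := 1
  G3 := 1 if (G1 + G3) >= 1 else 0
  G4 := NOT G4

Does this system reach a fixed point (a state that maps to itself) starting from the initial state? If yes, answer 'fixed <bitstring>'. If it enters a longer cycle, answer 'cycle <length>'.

Answer: cycle 2

Derivation:
Step 0: 10101
Step 1: G0=0(const) G1=G0|G4=1|1=1 G2=1(const) G3=(0+0>=1)=0 G4=NOT G4=NOT 1=0 -> 01100
Step 2: G0=0(const) G1=G0|G4=0|0=0 G2=1(const) G3=(1+0>=1)=1 G4=NOT G4=NOT 0=1 -> 00111
Step 3: G0=0(const) G1=G0|G4=0|1=1 G2=1(const) G3=(0+1>=1)=1 G4=NOT G4=NOT 1=0 -> 01110
Step 4: G0=0(const) G1=G0|G4=0|0=0 G2=1(const) G3=(1+1>=1)=1 G4=NOT G4=NOT 0=1 -> 00111
Cycle of length 2 starting at step 2 -> no fixed point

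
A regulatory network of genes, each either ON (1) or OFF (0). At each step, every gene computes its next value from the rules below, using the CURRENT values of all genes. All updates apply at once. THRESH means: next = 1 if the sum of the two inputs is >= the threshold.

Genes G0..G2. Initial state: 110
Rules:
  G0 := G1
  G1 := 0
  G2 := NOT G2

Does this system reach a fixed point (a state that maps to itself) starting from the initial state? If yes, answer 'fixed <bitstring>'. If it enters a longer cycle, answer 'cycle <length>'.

Answer: cycle 2

Derivation:
Step 0: 110
Step 1: G0=G1=1 G1=0(const) G2=NOT G2=NOT 0=1 -> 101
Step 2: G0=G1=0 G1=0(const) G2=NOT G2=NOT 1=0 -> 000
Step 3: G0=G1=0 G1=0(const) G2=NOT G2=NOT 0=1 -> 001
Step 4: G0=G1=0 G1=0(const) G2=NOT G2=NOT 1=0 -> 000
Cycle of length 2 starting at step 2 -> no fixed point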